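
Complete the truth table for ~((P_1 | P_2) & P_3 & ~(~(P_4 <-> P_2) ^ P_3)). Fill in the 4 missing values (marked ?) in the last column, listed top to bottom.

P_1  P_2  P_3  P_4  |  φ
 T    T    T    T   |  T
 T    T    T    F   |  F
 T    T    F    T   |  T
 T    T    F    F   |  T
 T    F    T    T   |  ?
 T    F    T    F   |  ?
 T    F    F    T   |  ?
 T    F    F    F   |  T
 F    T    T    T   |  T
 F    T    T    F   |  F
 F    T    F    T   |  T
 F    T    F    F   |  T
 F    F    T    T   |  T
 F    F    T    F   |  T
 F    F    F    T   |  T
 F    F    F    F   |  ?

Row P_1=T, P_2=F, P_3=T, P_4=T: (P_1 | P_2) = T, ~(~(P_4 <-> P_2) ^ P_3) = T, ((P_1 | P_2) & P_3 & ~(~(P_4 <-> P_2) ^ P_3)) = T, so the formula = F.
Row P_1=T, P_2=F, P_3=T, P_4=F: (P_1 | P_2) = T, ~(~(P_4 <-> P_2) ^ P_3) = F, ((P_1 | P_2) & P_3 & ~(~(P_4 <-> P_2) ^ P_3)) = F, so the formula = T.
Row P_1=T, P_2=F, P_3=F, P_4=T: (P_1 | P_2) = T, ~(~(P_4 <-> P_2) ^ P_3) = F, ((P_1 | P_2) & P_3 & ~(~(P_4 <-> P_2) ^ P_3)) = F, so the formula = T.
Row P_1=F, P_2=F, P_3=F, P_4=F: (P_1 | P_2) = F, ~(~(P_4 <-> P_2) ^ P_3) = T, ((P_1 | P_2) & P_3 & ~(~(P_4 <-> P_2) ^ P_3)) = F, so the formula = T.

F, T, T, T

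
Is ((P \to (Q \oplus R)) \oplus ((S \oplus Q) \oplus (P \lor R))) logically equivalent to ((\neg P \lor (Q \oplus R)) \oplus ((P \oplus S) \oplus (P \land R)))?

P  Q  R  S  |  φ  ψ
1  1  1  1  |  1  1
1  1  1  0  |  0  0
1  1  0  1  |  0  1
1  1  0  0  |  1  0
1  0  1  1  |  1  0
1  0  1  0  |  0  1
1  0  0  1  |  0  0
1  0  0  0  |  1  1
0  1  1  1  |  0  0
0  1  1  0  |  1  1
0  1  0  1  |  1  0
0  1  0  0  |  0  1
0  0  1  1  |  1  0
0  0  1  0  |  0  1
0  0  0  1  |  0  0
0  0  0  0  |  1  1
The columns differ at P=1, Q=1, R=0, S=1 (φ=0, ψ=1), so they are not equivalent.

not equivalent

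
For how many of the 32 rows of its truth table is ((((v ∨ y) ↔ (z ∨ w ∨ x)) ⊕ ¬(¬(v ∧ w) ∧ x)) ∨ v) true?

x | y | z | w | v | φ
- | - | - | - | - | -
1 | 1 | 1 | 1 | 1 | 1
1 | 1 | 1 | 1 | 0 | 1
1 | 1 | 1 | 0 | 1 | 1
1 | 1 | 1 | 0 | 0 | 1
1 | 1 | 0 | 1 | 1 | 1
1 | 1 | 0 | 1 | 0 | 1
1 | 1 | 0 | 0 | 1 | 1
1 | 1 | 0 | 0 | 0 | 1
1 | 0 | 1 | 1 | 1 | 1
1 | 0 | 1 | 1 | 0 | 0
1 | 0 | 1 | 0 | 1 | 1
1 | 0 | 1 | 0 | 0 | 0
1 | 0 | 0 | 1 | 1 | 1
1 | 0 | 0 | 1 | 0 | 0
1 | 0 | 0 | 0 | 1 | 1
1 | 0 | 0 | 0 | 0 | 0
0 | 1 | 1 | 1 | 1 | 1
0 | 1 | 1 | 1 | 0 | 0
0 | 1 | 1 | 0 | 1 | 1
0 | 1 | 1 | 0 | 0 | 0
0 | 1 | 0 | 1 | 1 | 1
0 | 1 | 0 | 1 | 0 | 0
0 | 1 | 0 | 0 | 1 | 1
0 | 1 | 0 | 0 | 0 | 1
0 | 0 | 1 | 1 | 1 | 1
0 | 0 | 1 | 1 | 0 | 1
0 | 0 | 1 | 0 | 1 | 1
0 | 0 | 1 | 0 | 0 | 1
0 | 0 | 0 | 1 | 1 | 1
0 | 0 | 0 | 1 | 0 | 1
0 | 0 | 0 | 0 | 1 | 1
0 | 0 | 0 | 0 | 0 | 0
The formula is true on 24 of the 32 rows.

24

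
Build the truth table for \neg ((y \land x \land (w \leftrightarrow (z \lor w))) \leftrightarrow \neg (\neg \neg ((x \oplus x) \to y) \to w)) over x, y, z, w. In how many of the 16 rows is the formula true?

x | y | z | w || (z \lor w) | (x \oplus x) | ((x \oplus x) \to y) | \neg ((x \oplus x) \to y) | φ
0 | 0 | 0 | 0 ||     0      |      0       |          1           |             0             | 1
0 | 0 | 0 | 1 ||     1      |      0       |          1           |             0             | 0
0 | 0 | 1 | 0 ||     1      |      0       |          1           |             0             | 1
0 | 0 | 1 | 1 ||     1      |      0       |          1           |             0             | 0
0 | 1 | 0 | 0 ||     0      |      0       |          1           |             0             | 1
0 | 1 | 0 | 1 ||     1      |      0       |          1           |             0             | 0
0 | 1 | 1 | 0 ||     1      |      0       |          1           |             0             | 1
0 | 1 | 1 | 1 ||     1      |      0       |          1           |             0             | 0
1 | 0 | 0 | 0 ||     0      |      0       |          1           |             0             | 1
1 | 0 | 0 | 1 ||     1      |      0       |          1           |             0             | 0
1 | 0 | 1 | 0 ||     1      |      0       |          1           |             0             | 1
1 | 0 | 1 | 1 ||     1      |      0       |          1           |             0             | 0
1 | 1 | 0 | 0 ||     0      |      0       |          1           |             0             | 0
1 | 1 | 0 | 1 ||     1      |      0       |          1           |             0             | 1
1 | 1 | 1 | 0 ||     1      |      0       |          1           |             0             | 1
1 | 1 | 1 | 1 ||     1      |      0       |          1           |             0             | 1
The formula is true on 9 of the 16 rows.

9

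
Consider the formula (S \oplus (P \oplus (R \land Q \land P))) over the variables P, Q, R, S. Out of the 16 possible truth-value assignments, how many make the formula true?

8

P | Q | R | S || φ
0 | 0 | 0 | 0 || 0
0 | 0 | 0 | 1 || 1
0 | 0 | 1 | 0 || 0
0 | 0 | 1 | 1 || 1
0 | 1 | 0 | 0 || 0
0 | 1 | 0 | 1 || 1
0 | 1 | 1 | 0 || 0
0 | 1 | 1 | 1 || 1
1 | 0 | 0 | 0 || 1
1 | 0 | 0 | 1 || 0
1 | 0 | 1 | 0 || 1
1 | 0 | 1 | 1 || 0
1 | 1 | 0 | 0 || 1
1 | 1 | 0 | 1 || 0
1 | 1 | 1 | 0 || 0
1 | 1 | 1 | 1 || 1
The formula is true on 8 of the 16 rows.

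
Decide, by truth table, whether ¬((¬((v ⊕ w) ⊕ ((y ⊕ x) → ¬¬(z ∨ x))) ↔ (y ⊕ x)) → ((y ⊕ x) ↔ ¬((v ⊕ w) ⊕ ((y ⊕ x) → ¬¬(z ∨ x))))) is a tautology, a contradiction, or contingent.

x | y | z | w | v | φ
- | - | - | - | - | -
1 | 1 | 1 | 1 | 1 | 0
1 | 1 | 1 | 1 | 0 | 0
1 | 1 | 1 | 0 | 1 | 0
1 | 1 | 1 | 0 | 0 | 0
1 | 1 | 0 | 1 | 1 | 0
1 | 1 | 0 | 1 | 0 | 0
1 | 1 | 0 | 0 | 1 | 0
1 | 1 | 0 | 0 | 0 | 0
1 | 0 | 1 | 1 | 1 | 0
1 | 0 | 1 | 1 | 0 | 0
1 | 0 | 1 | 0 | 1 | 0
1 | 0 | 1 | 0 | 0 | 0
1 | 0 | 0 | 1 | 1 | 0
1 | 0 | 0 | 1 | 0 | 0
1 | 0 | 0 | 0 | 1 | 0
1 | 0 | 0 | 0 | 0 | 0
0 | 1 | 1 | 1 | 1 | 0
0 | 1 | 1 | 1 | 0 | 0
0 | 1 | 1 | 0 | 1 | 0
0 | 1 | 1 | 0 | 0 | 0
0 | 1 | 0 | 1 | 1 | 0
0 | 1 | 0 | 1 | 0 | 0
0 | 1 | 0 | 0 | 1 | 0
0 | 1 | 0 | 0 | 0 | 0
0 | 0 | 1 | 1 | 1 | 0
0 | 0 | 1 | 1 | 0 | 0
0 | 0 | 1 | 0 | 1 | 0
0 | 0 | 1 | 0 | 0 | 0
0 | 0 | 0 | 1 | 1 | 0
0 | 0 | 0 | 1 | 0 | 0
0 | 0 | 0 | 0 | 1 | 0
0 | 0 | 0 | 0 | 0 | 0
Every row is 0, so the formula is a contradiction.

contradiction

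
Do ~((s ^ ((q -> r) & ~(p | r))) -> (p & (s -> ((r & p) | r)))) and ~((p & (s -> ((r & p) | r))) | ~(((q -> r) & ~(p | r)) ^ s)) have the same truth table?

equivalent

p | q | r | s || φ | ψ
F | F | F | F || T | T
F | F | F | T || F | F
F | F | T | F || F | F
F | F | T | T || T | T
F | T | F | F || F | F
F | T | F | T || T | T
F | T | T | F || F | F
F | T | T | T || T | T
T | F | F | F || F | F
T | F | F | T || T | T
T | F | T | F || F | F
T | F | T | T || F | F
T | T | F | F || F | F
T | T | F | T || T | T
T | T | T | F || F | F
T | T | T | T || F | F
The columns for φ and ψ agree on every row, so they are logically equivalent.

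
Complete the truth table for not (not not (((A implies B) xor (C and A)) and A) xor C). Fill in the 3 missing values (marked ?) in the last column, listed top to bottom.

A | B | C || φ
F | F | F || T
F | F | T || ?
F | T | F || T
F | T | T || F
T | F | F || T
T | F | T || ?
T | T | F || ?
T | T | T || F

Row A=F, B=F, C=T: not not (((A implies B) xor (C and A)) and A) = F, (not not (((A implies B) xor (C and A)) and A) xor C) = T, so the formula = F.
Row A=T, B=F, C=T: not not (((A implies B) xor (C and A)) and A) = T, (not not (((A implies B) xor (C and A)) and A) xor C) = F, so the formula = T.
Row A=T, B=T, C=F: not not (((A implies B) xor (C and A)) and A) = T, (not not (((A implies B) xor (C and A)) and A) xor C) = T, so the formula = F.

F, T, F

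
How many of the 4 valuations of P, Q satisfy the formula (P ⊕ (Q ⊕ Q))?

P | Q | (Q ⊕ Q) | (P ⊕ (Q ⊕ Q))
- | - | ------- | -------------
T | T |    F    |       T      
T | F |    F    |       T      
F | T |    F    |       F      
F | F |    F    |       F      
The formula is true on 2 of the 4 rows.

2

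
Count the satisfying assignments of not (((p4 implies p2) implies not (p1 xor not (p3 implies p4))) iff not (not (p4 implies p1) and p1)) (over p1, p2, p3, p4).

p1 | p2 | p3 | p4 || (p4 implies p2) | (p3 implies p4) | not (p3 implies p4) | (p1 xor not (p3 implies p4)) | (p4 implies p1) | not (p4 implies p1) | (not (p4 implies p1) and p1) | φ
1  | 1  | 1  | 1  ||        1        |        1        |          0          |              1               |        1        |          0          |              0               | 1
1  | 1  | 1  | 0  ||        1        |        0        |          1          |              0               |        1        |          0          |              0               | 0
1  | 1  | 0  | 1  ||        1        |        1        |          0          |              1               |        1        |          0          |              0               | 1
1  | 1  | 0  | 0  ||        1        |        1        |          0          |              1               |        1        |          0          |              0               | 1
1  | 0  | 1  | 1  ||        0        |        1        |          0          |              1               |        1        |          0          |              0               | 0
1  | 0  | 1  | 0  ||        1        |        0        |          1          |              0               |        1        |          0          |              0               | 0
1  | 0  | 0  | 1  ||        0        |        1        |          0          |              1               |        1        |          0          |              0               | 0
1  | 0  | 0  | 0  ||        1        |        1        |          0          |              1               |        1        |          0          |              0               | 1
0  | 1  | 1  | 1  ||        1        |        1        |          0          |              0               |        0        |          1          |              0               | 0
0  | 1  | 1  | 0  ||        1        |        0        |          1          |              1               |        1        |          0          |              0               | 1
0  | 1  | 0  | 1  ||        1        |        1        |          0          |              0               |        0        |          1          |              0               | 0
0  | 1  | 0  | 0  ||        1        |        1        |          0          |              0               |        1        |          0          |              0               | 0
0  | 0  | 1  | 1  ||        0        |        1        |          0          |              0               |        0        |          1          |              0               | 0
0  | 0  | 1  | 0  ||        1        |        0        |          1          |              1               |        1        |          0          |              0               | 1
0  | 0  | 0  | 1  ||        0        |        1        |          0          |              0               |        0        |          1          |              0               | 0
0  | 0  | 0  | 0  ||        1        |        1        |          0          |              0               |        1        |          0          |              0               | 0
The formula is true on 6 of the 16 rows.

6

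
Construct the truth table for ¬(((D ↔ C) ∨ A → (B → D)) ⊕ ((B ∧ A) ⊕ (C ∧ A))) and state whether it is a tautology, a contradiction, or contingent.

A  B  C  D  |  (D ↔ C)  ((D ↔ C) ∨ A)  (B → D)  (((D ↔ C) ∨ A) → (B → D))  (B ∧ A)  (C ∧ A)  ((B ∧ A) ⊕ (C ∧ A))  φ
0  0  0  0  |     1           1           1                 1                 0        0              0           0
0  0  0  1  |     0           0           1                 1                 0        0              0           0
0  0  1  0  |     0           0           1                 1                 0        0              0           0
0  0  1  1  |     1           1           1                 1                 0        0              0           0
0  1  0  0  |     1           1           0                 0                 0        0              0           1
0  1  0  1  |     0           0           1                 1                 0        0              0           0
0  1  1  0  |     0           0           0                 1                 0        0              0           0
0  1  1  1  |     1           1           1                 1                 0        0              0           0
1  0  0  0  |     1           1           1                 1                 0        0              0           0
1  0  0  1  |     0           1           1                 1                 0        0              0           0
1  0  1  0  |     0           1           1                 1                 0        1              1           1
1  0  1  1  |     1           1           1                 1                 0        1              1           1
1  1  0  0  |     1           1           0                 0                 1        0              1           0
1  1  0  1  |     0           1           1                 1                 1        0              1           1
1  1  1  0  |     0           1           0                 0                 1        1              0           1
1  1  1  1  |     1           1           1                 1                 1        1              0           0
5 of 16 rows are 1, so the formula is contingent.

contingent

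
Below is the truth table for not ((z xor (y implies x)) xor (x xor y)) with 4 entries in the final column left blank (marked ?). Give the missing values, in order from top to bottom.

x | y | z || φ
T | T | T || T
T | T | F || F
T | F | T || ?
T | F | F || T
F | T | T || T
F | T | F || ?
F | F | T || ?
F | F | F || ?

F, F, T, F

Row x=T, y=F, z=T: (z xor (y implies x)) = F, (x xor y) = T, ((z xor (y implies x)) xor (x xor y)) = T, so the formula = F.
Row x=F, y=T, z=F: (z xor (y implies x)) = F, (x xor y) = T, ((z xor (y implies x)) xor (x xor y)) = T, so the formula = F.
Row x=F, y=F, z=T: (z xor (y implies x)) = F, (x xor y) = F, ((z xor (y implies x)) xor (x xor y)) = F, so the formula = T.
Row x=F, y=F, z=F: (z xor (y implies x)) = T, (x xor y) = F, ((z xor (y implies x)) xor (x xor y)) = T, so the formula = F.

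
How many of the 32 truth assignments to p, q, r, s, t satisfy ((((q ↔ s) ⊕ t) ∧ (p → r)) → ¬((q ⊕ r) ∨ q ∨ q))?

22

p | q | r | s | t | φ
- | - | - | - | - | -
0 | 0 | 0 | 0 | 0 | 1
0 | 0 | 0 | 0 | 1 | 1
0 | 0 | 0 | 1 | 0 | 1
0 | 0 | 0 | 1 | 1 | 1
0 | 0 | 1 | 0 | 0 | 0
0 | 0 | 1 | 0 | 1 | 1
0 | 0 | 1 | 1 | 0 | 1
0 | 0 | 1 | 1 | 1 | 0
0 | 1 | 0 | 0 | 0 | 1
0 | 1 | 0 | 0 | 1 | 0
0 | 1 | 0 | 1 | 0 | 0
0 | 1 | 0 | 1 | 1 | 1
0 | 1 | 1 | 0 | 0 | 1
0 | 1 | 1 | 0 | 1 | 0
0 | 1 | 1 | 1 | 0 | 0
0 | 1 | 1 | 1 | 1 | 1
1 | 0 | 0 | 0 | 0 | 1
1 | 0 | 0 | 0 | 1 | 1
1 | 0 | 0 | 1 | 0 | 1
1 | 0 | 0 | 1 | 1 | 1
1 | 0 | 1 | 0 | 0 | 0
1 | 0 | 1 | 0 | 1 | 1
1 | 0 | 1 | 1 | 0 | 1
1 | 0 | 1 | 1 | 1 | 0
1 | 1 | 0 | 0 | 0 | 1
1 | 1 | 0 | 0 | 1 | 1
1 | 1 | 0 | 1 | 0 | 1
1 | 1 | 0 | 1 | 1 | 1
1 | 1 | 1 | 0 | 0 | 1
1 | 1 | 1 | 0 | 1 | 0
1 | 1 | 1 | 1 | 0 | 0
1 | 1 | 1 | 1 | 1 | 1
The formula is true on 22 of the 32 rows.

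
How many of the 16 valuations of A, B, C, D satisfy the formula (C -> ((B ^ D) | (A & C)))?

14

A  B  C  D     (C -> ((B ^ D) | (A & C)))
F  F  F  F                 T             
F  F  F  T                 T             
F  F  T  F                 F             
F  F  T  T                 T             
F  T  F  F                 T             
F  T  F  T                 T             
F  T  T  F                 T             
F  T  T  T                 F             
T  F  F  F                 T             
T  F  F  T                 T             
T  F  T  F                 T             
T  F  T  T                 T             
T  T  F  F                 T             
T  T  F  T                 T             
T  T  T  F                 T             
T  T  T  T                 T             
The formula is true on 14 of the 16 rows.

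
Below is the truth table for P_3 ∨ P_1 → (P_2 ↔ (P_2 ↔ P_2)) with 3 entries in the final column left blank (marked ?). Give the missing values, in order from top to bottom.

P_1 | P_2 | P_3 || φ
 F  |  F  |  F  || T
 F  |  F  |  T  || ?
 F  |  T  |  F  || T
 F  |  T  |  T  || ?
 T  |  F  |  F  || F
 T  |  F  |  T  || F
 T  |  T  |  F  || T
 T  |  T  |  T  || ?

Row P_1=F, P_2=F, P_3=T: (P_3 ∨ P_1) = T, (P_2 ↔ (P_2 ↔ P_2)) = F, so the formula = F.
Row P_1=F, P_2=T, P_3=T: (P_3 ∨ P_1) = T, (P_2 ↔ (P_2 ↔ P_2)) = T, so the formula = T.
Row P_1=T, P_2=T, P_3=T: (P_3 ∨ P_1) = T, (P_2 ↔ (P_2 ↔ P_2)) = T, so the formula = T.

F, T, T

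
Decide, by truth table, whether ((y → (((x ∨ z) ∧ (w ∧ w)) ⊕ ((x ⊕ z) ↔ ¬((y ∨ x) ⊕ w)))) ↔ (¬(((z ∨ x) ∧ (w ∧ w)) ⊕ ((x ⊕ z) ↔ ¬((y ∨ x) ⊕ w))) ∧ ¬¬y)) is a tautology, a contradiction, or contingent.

x  y  z  w  |  φ
F  F  F  F  |  F
F  F  F  T  |  F
F  F  T  F  |  F
F  F  T  T  |  F
F  T  F  F  |  F
F  T  F  T  |  F
F  T  T  F  |  F
F  T  T  T  |  F
T  F  F  F  |  F
T  F  F  T  |  F
T  F  T  F  |  F
T  F  T  T  |  F
T  T  F  F  |  F
T  T  F  T  |  F
T  T  T  F  |  F
T  T  T  T  |  F
Every row is F, so the formula is a contradiction.

contradiction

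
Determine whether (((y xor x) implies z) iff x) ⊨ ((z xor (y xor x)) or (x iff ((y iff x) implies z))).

x | y | z || φ | ψ
0 | 0 | 0 || 0 | 1
0 | 0 | 1 || 0 | 1
0 | 1 | 0 || 1 | 1
0 | 1 | 1 || 0 | 0
1 | 0 | 0 || 0 | 1
1 | 0 | 1 || 1 | 1
1 | 1 | 0 || 1 | 0
1 | 1 | 1 || 1 | 1
At x=1, y=1, z=0 we have φ true but ψ false, so φ does not entail ψ.

no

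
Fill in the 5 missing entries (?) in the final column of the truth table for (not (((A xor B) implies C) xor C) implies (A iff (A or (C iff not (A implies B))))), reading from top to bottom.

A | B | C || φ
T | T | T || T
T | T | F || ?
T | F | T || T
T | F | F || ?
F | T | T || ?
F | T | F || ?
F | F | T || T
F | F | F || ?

T, T, T, F, T

Row A=T, B=T, C=F: not (((A xor B) implies C) xor C) = F, (A iff (A or (C iff not (A implies B)))) = T, so the formula = T.
Row A=T, B=F, C=F: not (((A xor B) implies C) xor C) = T, (A iff (A or (C iff not (A implies B)))) = T, so the formula = T.
Row A=F, B=T, C=T: not (((A xor B) implies C) xor C) = T, (A iff (A or (C iff not (A implies B)))) = T, so the formula = T.
Row A=F, B=T, C=F: not (((A xor B) implies C) xor C) = T, (A iff (A or (C iff not (A implies B)))) = F, so the formula = F.
Row A=F, B=F, C=F: not (((A xor B) implies C) xor C) = F, (A iff (A or (C iff not (A implies B)))) = F, so the formula = T.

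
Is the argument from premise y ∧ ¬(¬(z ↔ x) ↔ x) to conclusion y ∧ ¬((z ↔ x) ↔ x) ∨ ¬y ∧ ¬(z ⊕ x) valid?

x  y  z  |  φ  ψ
F  F  F  |  F  T
F  F  T  |  F  F
F  T  F  |  F  T
F  T  T  |  T  F
T  F  F  |  F  F
T  F  T  |  F  T
T  T  F  |  F  T
T  T  T  |  T  F
At x=F, y=T, z=T we have φ true but ψ false, so φ does not entail ψ.

no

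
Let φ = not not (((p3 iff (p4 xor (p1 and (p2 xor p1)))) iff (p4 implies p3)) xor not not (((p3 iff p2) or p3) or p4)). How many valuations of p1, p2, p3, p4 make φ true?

p1 | p2 | p3 | p4 || (p2 xor p1) | (p1 and (p2 xor p1)) | (p4 implies p3) | (p3 iff p2) | ((p3 iff p2) or p3) | (((p3 iff p2) or p3) or p4) | φ
0  | 0  | 0  | 0  ||      0      |          0           |        1        |      1      |          1          |              1              | 0
0  | 0  | 0  | 1  ||      0      |          0           |        0        |      1      |          1          |              1              | 0
0  | 0  | 1  | 0  ||      0      |          0           |        1        |      0      |          1          |              1              | 1
0  | 0  | 1  | 1  ||      0      |          0           |        1        |      0      |          1          |              1              | 0
0  | 1  | 0  | 0  ||      1      |          0           |        1        |      0      |          0          |              0              | 1
0  | 1  | 0  | 1  ||      1      |          0           |        0        |      0      |          0          |              1              | 0
0  | 1  | 1  | 0  ||      1      |          0           |        1        |      1      |          1          |              1              | 1
0  | 1  | 1  | 1  ||      1      |          0           |        1        |      1      |          1          |              1              | 0
1  | 0  | 0  | 0  ||      1      |          1           |        1        |      1      |          1          |              1              | 1
1  | 0  | 0  | 1  ||      1      |          1           |        0        |      1      |          1          |              1              | 1
1  | 0  | 1  | 0  ||      1      |          1           |        1        |      0      |          1          |              1              | 0
1  | 0  | 1  | 1  ||      1      |          1           |        1        |      0      |          1          |              1              | 1
1  | 1  | 0  | 0  ||      0      |          0           |        1        |      0      |          0          |              0              | 1
1  | 1  | 0  | 1  ||      0      |          0           |        0        |      0      |          0          |              1              | 0
1  | 1  | 1  | 0  ||      0      |          0           |        1        |      1      |          1          |              1              | 1
1  | 1  | 1  | 1  ||      0      |          0           |        1        |      1      |          1          |              1              | 0
The formula is true on 8 of the 16 rows.

8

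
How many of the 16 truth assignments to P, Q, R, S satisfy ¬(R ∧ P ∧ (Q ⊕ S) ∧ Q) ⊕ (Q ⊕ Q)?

P | Q | R | S || (Q ⊕ S) | (R ∧ P ∧ (Q ⊕ S)) | ((R ∧ P ∧ (Q ⊕ S)) ∧ Q) | ¬((R ∧ P ∧ (Q ⊕ S)) ∧ Q) | (Q ⊕ Q) | φ
F | F | F | F ||    F    |         F         |            F            |            T             |    F    | T
F | F | F | T ||    T    |         F         |            F            |            T             |    F    | T
F | F | T | F ||    F    |         F         |            F            |            T             |    F    | T
F | F | T | T ||    T    |         F         |            F            |            T             |    F    | T
F | T | F | F ||    T    |         F         |            F            |            T             |    F    | T
F | T | F | T ||    F    |         F         |            F            |            T             |    F    | T
F | T | T | F ||    T    |         F         |            F            |            T             |    F    | T
F | T | T | T ||    F    |         F         |            F            |            T             |    F    | T
T | F | F | F ||    F    |         F         |            F            |            T             |    F    | T
T | F | F | T ||    T    |         F         |            F            |            T             |    F    | T
T | F | T | F ||    F    |         F         |            F            |            T             |    F    | T
T | F | T | T ||    T    |         T         |            F            |            T             |    F    | T
T | T | F | F ||    T    |         F         |            F            |            T             |    F    | T
T | T | F | T ||    F    |         F         |            F            |            T             |    F    | T
T | T | T | F ||    T    |         T         |            T            |            F             |    F    | F
T | T | T | T ||    F    |         F         |            F            |            T             |    F    | T
The formula is true on 15 of the 16 rows.

15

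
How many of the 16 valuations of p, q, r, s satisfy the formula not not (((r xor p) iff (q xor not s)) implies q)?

12

p | q | r | s | (r xor p) | not s | (q xor not s) | φ
- | - | - | - | --------- | ----- | ------------- | -
0 | 0 | 0 | 0 |     0     |   1   |       1       | 1
0 | 0 | 0 | 1 |     0     |   0   |       0       | 0
0 | 0 | 1 | 0 |     1     |   1   |       1       | 0
0 | 0 | 1 | 1 |     1     |   0   |       0       | 1
0 | 1 | 0 | 0 |     0     |   1   |       0       | 1
0 | 1 | 0 | 1 |     0     |   0   |       1       | 1
0 | 1 | 1 | 0 |     1     |   1   |       0       | 1
0 | 1 | 1 | 1 |     1     |   0   |       1       | 1
1 | 0 | 0 | 0 |     1     |   1   |       1       | 0
1 | 0 | 0 | 1 |     1     |   0   |       0       | 1
1 | 0 | 1 | 0 |     0     |   1   |       1       | 1
1 | 0 | 1 | 1 |     0     |   0   |       0       | 0
1 | 1 | 0 | 0 |     1     |   1   |       0       | 1
1 | 1 | 0 | 1 |     1     |   0   |       1       | 1
1 | 1 | 1 | 0 |     0     |   1   |       0       | 1
1 | 1 | 1 | 1 |     0     |   0   |       1       | 1
The formula is true on 12 of the 16 rows.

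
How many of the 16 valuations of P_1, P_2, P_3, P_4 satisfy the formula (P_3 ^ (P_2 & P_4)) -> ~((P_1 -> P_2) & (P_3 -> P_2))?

12

P_1 | P_2 | P_3 | P_4 | (P_2 & P_4) | (P_3 ^ (P_2 & P_4)) | (P_1 -> P_2) | (P_3 -> P_2) | φ
--- | --- | --- | --- | ----------- | ------------------- | ------------ | ------------ | -
 T  |  T  |  T  |  T  |      T      |          F          |      T       |      T       | T
 T  |  T  |  T  |  F  |      F      |          T          |      T       |      T       | F
 T  |  T  |  F  |  T  |      T      |          T          |      T       |      T       | F
 T  |  T  |  F  |  F  |      F      |          F          |      T       |      T       | T
 T  |  F  |  T  |  T  |      F      |          T          |      F       |      F       | T
 T  |  F  |  T  |  F  |      F      |          T          |      F       |      F       | T
 T  |  F  |  F  |  T  |      F      |          F          |      F       |      T       | T
 T  |  F  |  F  |  F  |      F      |          F          |      F       |      T       | T
 F  |  T  |  T  |  T  |      T      |          F          |      T       |      T       | T
 F  |  T  |  T  |  F  |      F      |          T          |      T       |      T       | F
 F  |  T  |  F  |  T  |      T      |          T          |      T       |      T       | F
 F  |  T  |  F  |  F  |      F      |          F          |      T       |      T       | T
 F  |  F  |  T  |  T  |      F      |          T          |      T       |      F       | T
 F  |  F  |  T  |  F  |      F      |          T          |      T       |      F       | T
 F  |  F  |  F  |  T  |      F      |          F          |      T       |      T       | T
 F  |  F  |  F  |  F  |      F      |          F          |      T       |      T       | T
The formula is true on 12 of the 16 rows.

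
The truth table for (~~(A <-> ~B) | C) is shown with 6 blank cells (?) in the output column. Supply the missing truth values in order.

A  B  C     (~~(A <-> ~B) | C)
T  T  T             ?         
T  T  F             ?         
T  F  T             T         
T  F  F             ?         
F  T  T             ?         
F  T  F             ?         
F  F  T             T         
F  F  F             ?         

T, F, T, T, T, F

Row A=T, B=T, C=T: ~~(A <-> ~B) = F, so (~~(A <-> ~B) | C) = T.
Row A=T, B=T, C=F: ~~(A <-> ~B) = F, so (~~(A <-> ~B) | C) = F.
Row A=T, B=F, C=F: ~~(A <-> ~B) = T, so (~~(A <-> ~B) | C) = T.
Row A=F, B=T, C=T: ~~(A <-> ~B) = T, so (~~(A <-> ~B) | C) = T.
Row A=F, B=T, C=F: ~~(A <-> ~B) = T, so (~~(A <-> ~B) | C) = T.
Row A=F, B=F, C=F: ~~(A <-> ~B) = F, so (~~(A <-> ~B) | C) = F.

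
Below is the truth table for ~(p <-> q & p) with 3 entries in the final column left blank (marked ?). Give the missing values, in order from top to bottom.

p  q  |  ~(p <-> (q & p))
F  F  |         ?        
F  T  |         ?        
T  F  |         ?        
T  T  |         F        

F, F, T

Row p=F, q=F: (q & p) = F, (p <-> q & p) = T, so ~(p <-> (q & p)) = F.
Row p=F, q=T: (q & p) = F, (p <-> q & p) = T, so ~(p <-> (q & p)) = F.
Row p=T, q=F: (q & p) = F, (p <-> q & p) = F, so ~(p <-> (q & p)) = T.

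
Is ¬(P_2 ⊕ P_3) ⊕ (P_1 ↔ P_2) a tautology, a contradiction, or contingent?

 P_1  |  P_2  |  P_3  || (P_2 ⊕ P_3) | ¬(P_2 ⊕ P_3) | (P_1 ↔ P_2) | (¬(P_2 ⊕ P_3) ⊕ (P_1 ↔ P_2))
 True |  True |  True ||    False    |     True     |     True    |            False            
 True |  True | False ||     True    |    False     |     True    |             True            
 True | False |  True ||     True    |    False     |    False    |            False            
 True | False | False ||    False    |     True     |    False    |             True            
False |  True |  True ||    False    |     True     |    False    |             True            
False |  True | False ||     True    |    False     |    False    |            False            
False | False |  True ||     True    |    False     |     True    |             True            
False | False | False ||    False    |     True     |     True    |            False            
4 of 8 rows are True, so the formula is contingent.

contingent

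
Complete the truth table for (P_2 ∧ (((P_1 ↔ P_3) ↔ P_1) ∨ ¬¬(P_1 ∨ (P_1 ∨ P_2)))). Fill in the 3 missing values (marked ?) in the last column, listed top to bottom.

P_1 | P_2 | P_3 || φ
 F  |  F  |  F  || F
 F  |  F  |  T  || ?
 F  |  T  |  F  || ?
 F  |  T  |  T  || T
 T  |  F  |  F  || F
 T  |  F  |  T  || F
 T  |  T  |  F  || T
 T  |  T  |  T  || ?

Row P_1=F, P_2=F, P_3=T: (((P_1 ↔ P_3) ↔ P_1) ∨ ¬¬(P_1 ∨ (P_1 ∨ P_2))) = T, so the formula = F.
Row P_1=F, P_2=T, P_3=F: (((P_1 ↔ P_3) ↔ P_1) ∨ ¬¬(P_1 ∨ (P_1 ∨ P_2))) = T, so the formula = T.
Row P_1=T, P_2=T, P_3=T: (((P_1 ↔ P_3) ↔ P_1) ∨ ¬¬(P_1 ∨ (P_1 ∨ P_2))) = T, so the formula = T.

F, T, T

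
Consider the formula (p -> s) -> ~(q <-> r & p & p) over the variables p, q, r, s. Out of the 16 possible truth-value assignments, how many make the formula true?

p | q | r | s | (p -> s) | (r & p) | ((r & p) & p) | (q <-> ((r & p) & p)) | ~(q <-> ((r & p) & p)) | ((p -> s) -> ~(q <-> ((r & p) & p)))
- | - | - | - | -------- | ------- | ------------- | --------------------- | ---------------------- | ------------------------------------
0 | 0 | 0 | 0 |    1     |    0    |       0       |           1           |           0            |                  0                  
0 | 0 | 0 | 1 |    1     |    0    |       0       |           1           |           0            |                  0                  
0 | 0 | 1 | 0 |    1     |    0    |       0       |           1           |           0            |                  0                  
0 | 0 | 1 | 1 |    1     |    0    |       0       |           1           |           0            |                  0                  
0 | 1 | 0 | 0 |    1     |    0    |       0       |           0           |           1            |                  1                  
0 | 1 | 0 | 1 |    1     |    0    |       0       |           0           |           1            |                  1                  
0 | 1 | 1 | 0 |    1     |    0    |       0       |           0           |           1            |                  1                  
0 | 1 | 1 | 1 |    1     |    0    |       0       |           0           |           1            |                  1                  
1 | 0 | 0 | 0 |    0     |    0    |       0       |           1           |           0            |                  1                  
1 | 0 | 0 | 1 |    1     |    0    |       0       |           1           |           0            |                  0                  
1 | 0 | 1 | 0 |    0     |    1    |       1       |           0           |           1            |                  1                  
1 | 0 | 1 | 1 |    1     |    1    |       1       |           0           |           1            |                  1                  
1 | 1 | 0 | 0 |    0     |    0    |       0       |           0           |           1            |                  1                  
1 | 1 | 0 | 1 |    1     |    0    |       0       |           0           |           1            |                  1                  
1 | 1 | 1 | 0 |    0     |    1    |       1       |           1           |           0            |                  1                  
1 | 1 | 1 | 1 |    1     |    1    |       1       |           1           |           0            |                  0                  
The formula is true on 10 of the 16 rows.

10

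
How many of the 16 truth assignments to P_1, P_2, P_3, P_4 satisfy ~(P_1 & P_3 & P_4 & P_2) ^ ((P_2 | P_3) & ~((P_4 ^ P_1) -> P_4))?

P_1  P_2  P_3  P_4     (P_1 & P_3 & P_4 & P_2)  ~(P_1 & P_3 & P_4 & P_2)  (P_2 | P_3)  (P_4 ^ P_1)  ((P_4 ^ P_1) -> P_4)  ~((P_4 ^ P_1) -> P_4)  φ
 0    0    0    0                 0                        1                   0            0                1                      0            1
 0    0    0    1                 0                        1                   0            1                1                      0            1
 0    0    1    0                 0                        1                   1            0                1                      0            1
 0    0    1    1                 0                        1                   1            1                1                      0            1
 0    1    0    0                 0                        1                   1            0                1                      0            1
 0    1    0    1                 0                        1                   1            1                1                      0            1
 0    1    1    0                 0                        1                   1            0                1                      0            1
 0    1    1    1                 0                        1                   1            1                1                      0            1
 1    0    0    0                 0                        1                   0            1                0                      1            1
 1    0    0    1                 0                        1                   0            0                1                      0            1
 1    0    1    0                 0                        1                   1            1                0                      1            0
 1    0    1    1                 0                        1                   1            0                1                      0            1
 1    1    0    0                 0                        1                   1            1                0                      1            0
 1    1    0    1                 0                        1                   1            0                1                      0            1
 1    1    1    0                 0                        1                   1            1                0                      1            0
 1    1    1    1                 1                        0                   1            0                1                      0            0
The formula is true on 12 of the 16 rows.

12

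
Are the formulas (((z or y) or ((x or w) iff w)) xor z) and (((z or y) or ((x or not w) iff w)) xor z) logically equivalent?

x  y  z  w  |  φ  ψ
F  F  F  F  |  T  F
F  F  F  T  |  T  F
F  F  T  F  |  F  F
F  F  T  T  |  F  F
F  T  F  F  |  T  T
F  T  F  T  |  T  T
F  T  T  F  |  F  F
F  T  T  T  |  F  F
T  F  F  F  |  F  F
T  F  F  T  |  T  T
T  F  T  F  |  F  F
T  F  T  T  |  F  F
T  T  F  F  |  T  T
T  T  F  T  |  T  T
T  T  T  F  |  F  F
T  T  T  T  |  F  F
The columns differ at x=F, y=F, z=F, w=F (φ=T, ψ=F), so they are not equivalent.

not equivalent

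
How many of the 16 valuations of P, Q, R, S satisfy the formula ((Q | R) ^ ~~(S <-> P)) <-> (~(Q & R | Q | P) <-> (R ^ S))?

4

P  Q  R  S  |  φ
1  1  1  1  |  0
1  1  1  0  |  0
1  1  0  1  |  1
1  1  0  0  |  1
1  0  1  1  |  0
1  0  1  0  |  0
1  0  0  1  |  0
1  0  0  0  |  0
0  1  1  1  |  1
0  1  1  0  |  1
0  1  0  1  |  0
0  1  0  0  |  0
0  0  1  1  |  0
0  0  1  0  |  0
0  0  0  1  |  0
0  0  0  0  |  0
The formula is true on 4 of the 16 rows.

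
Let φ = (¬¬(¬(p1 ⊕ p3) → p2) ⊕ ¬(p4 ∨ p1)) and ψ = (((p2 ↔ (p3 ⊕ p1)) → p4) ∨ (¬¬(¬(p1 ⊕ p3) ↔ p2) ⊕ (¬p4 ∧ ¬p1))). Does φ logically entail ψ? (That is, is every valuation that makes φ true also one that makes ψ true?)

p1 | p2 | p3 | p4 || φ | ψ
T  | T  | T  | T  || T | T
T  | T  | T  | F  || T | T
T  | T  | F  | T  || T | T
T  | T  | F  | F  || T | F
T  | F  | T  | T  || F | T
T  | F  | T  | F  || F | F
T  | F  | F  | T  || T | T
T  | F  | F  | F  || T | T
F  | T  | T  | T  || T | T
F  | T  | T  | F  || F | T
F  | T  | F  | T  || T | T
F  | T  | F  | F  || F | T
F  | F  | T  | T  || T | T
F  | F  | T  | F  || F | T
F  | F  | F  | T  || F | T
F  | F  | F  | F  || T | T
At p1=T, p2=T, p3=F, p4=F we have φ true but ψ false, so φ does not entail ψ.

no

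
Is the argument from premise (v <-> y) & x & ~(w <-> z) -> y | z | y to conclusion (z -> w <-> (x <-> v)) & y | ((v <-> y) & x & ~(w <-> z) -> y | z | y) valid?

x  y  z  w  v  |  φ  ψ
F  F  F  F  F  |  T  T
F  F  F  F  T  |  T  T
F  F  F  T  F  |  T  T
F  F  F  T  T  |  T  T
F  F  T  F  F  |  T  T
F  F  T  F  T  |  T  T
F  F  T  T  F  |  T  T
F  F  T  T  T  |  T  T
F  T  F  F  F  |  T  T
F  T  F  F  T  |  T  T
F  T  F  T  F  |  T  T
F  T  F  T  T  |  T  T
F  T  T  F  F  |  T  T
F  T  T  F  T  |  T  T
F  T  T  T  F  |  T  T
F  T  T  T  T  |  T  T
T  F  F  F  F  |  T  T
T  F  F  F  T  |  T  T
T  F  F  T  F  |  F  F
T  F  F  T  T  |  T  T
T  F  T  F  F  |  T  T
T  F  T  F  T  |  T  T
T  F  T  T  F  |  T  T
T  F  T  T  T  |  T  T
T  T  F  F  F  |  T  T
T  T  F  F  T  |  T  T
T  T  F  T  F  |  T  T
T  T  F  T  T  |  T  T
T  T  T  F  F  |  T  T
T  T  T  F  T  |  T  T
T  T  T  T  F  |  T  T
T  T  T  T  T  |  T  T
In every row where φ is true, ψ is also true, so φ ⊨ ψ.

yes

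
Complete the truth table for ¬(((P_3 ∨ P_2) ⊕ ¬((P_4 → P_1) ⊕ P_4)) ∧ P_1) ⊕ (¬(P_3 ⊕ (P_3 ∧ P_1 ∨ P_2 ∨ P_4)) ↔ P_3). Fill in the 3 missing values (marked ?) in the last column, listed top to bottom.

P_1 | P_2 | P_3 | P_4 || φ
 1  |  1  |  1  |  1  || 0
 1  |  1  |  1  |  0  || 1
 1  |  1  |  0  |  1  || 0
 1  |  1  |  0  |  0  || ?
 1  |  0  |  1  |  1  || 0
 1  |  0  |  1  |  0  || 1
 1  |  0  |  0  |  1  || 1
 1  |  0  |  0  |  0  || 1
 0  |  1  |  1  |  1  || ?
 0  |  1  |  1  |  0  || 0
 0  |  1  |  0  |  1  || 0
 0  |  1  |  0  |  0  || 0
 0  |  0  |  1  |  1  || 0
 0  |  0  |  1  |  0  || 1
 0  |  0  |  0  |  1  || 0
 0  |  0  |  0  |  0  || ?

1, 0, 1

Row P_1=1, P_2=1, P_3=0, P_4=0: ¬(((P_3 ∨ P_2) ⊕ ¬((P_4 → P_1) ⊕ P_4)) ∧ P_1) = 0, (¬(P_3 ⊕ (P_3 ∧ P_1 ∨ P_2 ∨ P_4)) ↔ P_3) = 1, so the formula = 1.
Row P_1=0, P_2=1, P_3=1, P_4=1: ¬(((P_3 ∨ P_2) ⊕ ¬((P_4 → P_1) ⊕ P_4)) ∧ P_1) = 1, (¬(P_3 ⊕ (P_3 ∧ P_1 ∨ P_2 ∨ P_4)) ↔ P_3) = 1, so the formula = 0.
Row P_1=0, P_2=0, P_3=0, P_4=0: ¬(((P_3 ∨ P_2) ⊕ ¬((P_4 → P_1) ⊕ P_4)) ∧ P_1) = 1, (¬(P_3 ⊕ (P_3 ∧ P_1 ∨ P_2 ∨ P_4)) ↔ P_3) = 0, so the formula = 1.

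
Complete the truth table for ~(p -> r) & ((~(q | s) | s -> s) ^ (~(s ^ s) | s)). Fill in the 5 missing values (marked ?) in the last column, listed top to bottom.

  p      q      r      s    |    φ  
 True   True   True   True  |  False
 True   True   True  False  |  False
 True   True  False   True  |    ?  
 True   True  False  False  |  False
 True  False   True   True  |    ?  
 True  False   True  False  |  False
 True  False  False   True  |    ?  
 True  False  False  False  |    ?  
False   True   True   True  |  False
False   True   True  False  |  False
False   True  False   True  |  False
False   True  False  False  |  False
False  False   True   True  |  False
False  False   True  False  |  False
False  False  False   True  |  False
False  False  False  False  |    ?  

Row p=True, q=True, r=False, s=True: ~(p -> r) = True, ((~(q | s) | s -> s) ^ (~(s ^ s) | s)) = False, so the formula = False.
Row p=True, q=False, r=True, s=True: ~(p -> r) = False, ((~(q | s) | s -> s) ^ (~(s ^ s) | s)) = False, so the formula = False.
Row p=True, q=False, r=False, s=True: ~(p -> r) = True, ((~(q | s) | s -> s) ^ (~(s ^ s) | s)) = False, so the formula = False.
Row p=True, q=False, r=False, s=False: ~(p -> r) = True, ((~(q | s) | s -> s) ^ (~(s ^ s) | s)) = True, so the formula = True.
Row p=False, q=False, r=False, s=False: ~(p -> r) = False, ((~(q | s) | s -> s) ^ (~(s ^ s) | s)) = True, so the formula = False.

False, False, False, True, False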